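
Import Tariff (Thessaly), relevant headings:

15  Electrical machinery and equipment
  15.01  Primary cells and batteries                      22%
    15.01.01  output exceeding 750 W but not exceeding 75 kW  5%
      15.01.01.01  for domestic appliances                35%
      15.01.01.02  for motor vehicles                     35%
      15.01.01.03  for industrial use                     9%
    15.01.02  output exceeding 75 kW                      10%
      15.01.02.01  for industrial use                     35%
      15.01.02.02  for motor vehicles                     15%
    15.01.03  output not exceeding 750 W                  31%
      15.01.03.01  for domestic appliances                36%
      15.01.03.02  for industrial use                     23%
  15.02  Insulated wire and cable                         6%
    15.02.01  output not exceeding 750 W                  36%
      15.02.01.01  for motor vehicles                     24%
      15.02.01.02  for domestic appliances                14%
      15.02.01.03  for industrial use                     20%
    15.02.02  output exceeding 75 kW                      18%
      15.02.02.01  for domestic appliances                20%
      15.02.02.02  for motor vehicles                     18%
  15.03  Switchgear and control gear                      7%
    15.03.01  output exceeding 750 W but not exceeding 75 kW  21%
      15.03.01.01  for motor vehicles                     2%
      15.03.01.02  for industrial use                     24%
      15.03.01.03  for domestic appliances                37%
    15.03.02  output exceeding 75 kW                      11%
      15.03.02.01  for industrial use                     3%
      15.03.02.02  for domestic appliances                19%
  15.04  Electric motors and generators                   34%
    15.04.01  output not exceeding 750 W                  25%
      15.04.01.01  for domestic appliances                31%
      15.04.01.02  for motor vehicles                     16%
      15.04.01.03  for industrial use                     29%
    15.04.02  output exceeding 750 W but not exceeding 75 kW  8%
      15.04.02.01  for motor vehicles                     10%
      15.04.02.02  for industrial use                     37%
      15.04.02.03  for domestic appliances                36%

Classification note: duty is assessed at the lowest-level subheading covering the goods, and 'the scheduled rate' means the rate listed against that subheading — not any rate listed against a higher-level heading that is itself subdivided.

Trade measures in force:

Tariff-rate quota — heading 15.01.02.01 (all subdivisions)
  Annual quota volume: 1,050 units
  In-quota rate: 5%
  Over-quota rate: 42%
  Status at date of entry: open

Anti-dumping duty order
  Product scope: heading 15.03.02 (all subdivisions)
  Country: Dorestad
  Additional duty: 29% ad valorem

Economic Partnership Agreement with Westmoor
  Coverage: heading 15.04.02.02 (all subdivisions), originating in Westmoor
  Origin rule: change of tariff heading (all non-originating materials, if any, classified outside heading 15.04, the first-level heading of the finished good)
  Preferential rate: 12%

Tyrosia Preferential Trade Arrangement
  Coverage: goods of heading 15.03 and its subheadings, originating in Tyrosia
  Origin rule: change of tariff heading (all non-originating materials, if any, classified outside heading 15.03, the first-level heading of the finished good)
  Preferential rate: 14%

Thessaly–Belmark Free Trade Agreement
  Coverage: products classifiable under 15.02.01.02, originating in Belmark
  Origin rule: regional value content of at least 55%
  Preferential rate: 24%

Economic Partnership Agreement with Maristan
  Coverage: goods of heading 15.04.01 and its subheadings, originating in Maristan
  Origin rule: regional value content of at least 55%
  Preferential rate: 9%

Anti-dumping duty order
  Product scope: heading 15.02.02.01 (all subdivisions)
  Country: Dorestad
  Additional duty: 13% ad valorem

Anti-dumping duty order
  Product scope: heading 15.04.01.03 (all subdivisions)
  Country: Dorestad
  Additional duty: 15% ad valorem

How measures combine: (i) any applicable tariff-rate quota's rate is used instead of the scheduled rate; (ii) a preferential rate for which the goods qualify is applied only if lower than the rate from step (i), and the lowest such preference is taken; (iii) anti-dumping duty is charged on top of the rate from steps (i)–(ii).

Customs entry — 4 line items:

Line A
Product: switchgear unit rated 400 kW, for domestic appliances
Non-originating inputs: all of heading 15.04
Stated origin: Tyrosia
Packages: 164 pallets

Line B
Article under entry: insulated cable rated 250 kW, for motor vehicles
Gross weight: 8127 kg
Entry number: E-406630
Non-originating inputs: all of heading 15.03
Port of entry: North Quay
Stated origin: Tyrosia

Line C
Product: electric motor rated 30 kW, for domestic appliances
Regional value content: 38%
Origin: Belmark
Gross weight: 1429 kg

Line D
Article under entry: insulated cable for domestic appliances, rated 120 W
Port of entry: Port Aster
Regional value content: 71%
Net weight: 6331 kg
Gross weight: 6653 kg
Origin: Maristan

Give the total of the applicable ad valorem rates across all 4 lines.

Line A: switchgear unit → 15.03; rated 400 kW → 15.03.02; for domestic appliances → 15.03.02.02. Scheduled 19%. Tyrosia agreement on 15.03: CTH met → 14% available; preferential 14%. → 14%.
Line B: insulated cable → 15.02; rated 250 kW → 15.02.02; for motor vehicles → 15.02.02.02. Scheduled 18%. Tyrosia agreement on 15.03: 15.02.02.02 not covered. → 18%.
Line C: electric motor → 15.04; rated 30 kW → 15.04.02; for domestic appliances → 15.04.02.03. Scheduled 36%. Belmark agreement on 15.02.01.02: 15.04.02.03 not covered. → 36%.
Line D: insulated cable → 15.02; rated 120 W → 15.02.01; for domestic appliances → 15.02.01.02. Scheduled 14%. Maristan agreement on 15.04.01: 15.02.01.02 not covered. → 14%.
Sum: 14% + 18% + 36% + 14% = 82%.

82%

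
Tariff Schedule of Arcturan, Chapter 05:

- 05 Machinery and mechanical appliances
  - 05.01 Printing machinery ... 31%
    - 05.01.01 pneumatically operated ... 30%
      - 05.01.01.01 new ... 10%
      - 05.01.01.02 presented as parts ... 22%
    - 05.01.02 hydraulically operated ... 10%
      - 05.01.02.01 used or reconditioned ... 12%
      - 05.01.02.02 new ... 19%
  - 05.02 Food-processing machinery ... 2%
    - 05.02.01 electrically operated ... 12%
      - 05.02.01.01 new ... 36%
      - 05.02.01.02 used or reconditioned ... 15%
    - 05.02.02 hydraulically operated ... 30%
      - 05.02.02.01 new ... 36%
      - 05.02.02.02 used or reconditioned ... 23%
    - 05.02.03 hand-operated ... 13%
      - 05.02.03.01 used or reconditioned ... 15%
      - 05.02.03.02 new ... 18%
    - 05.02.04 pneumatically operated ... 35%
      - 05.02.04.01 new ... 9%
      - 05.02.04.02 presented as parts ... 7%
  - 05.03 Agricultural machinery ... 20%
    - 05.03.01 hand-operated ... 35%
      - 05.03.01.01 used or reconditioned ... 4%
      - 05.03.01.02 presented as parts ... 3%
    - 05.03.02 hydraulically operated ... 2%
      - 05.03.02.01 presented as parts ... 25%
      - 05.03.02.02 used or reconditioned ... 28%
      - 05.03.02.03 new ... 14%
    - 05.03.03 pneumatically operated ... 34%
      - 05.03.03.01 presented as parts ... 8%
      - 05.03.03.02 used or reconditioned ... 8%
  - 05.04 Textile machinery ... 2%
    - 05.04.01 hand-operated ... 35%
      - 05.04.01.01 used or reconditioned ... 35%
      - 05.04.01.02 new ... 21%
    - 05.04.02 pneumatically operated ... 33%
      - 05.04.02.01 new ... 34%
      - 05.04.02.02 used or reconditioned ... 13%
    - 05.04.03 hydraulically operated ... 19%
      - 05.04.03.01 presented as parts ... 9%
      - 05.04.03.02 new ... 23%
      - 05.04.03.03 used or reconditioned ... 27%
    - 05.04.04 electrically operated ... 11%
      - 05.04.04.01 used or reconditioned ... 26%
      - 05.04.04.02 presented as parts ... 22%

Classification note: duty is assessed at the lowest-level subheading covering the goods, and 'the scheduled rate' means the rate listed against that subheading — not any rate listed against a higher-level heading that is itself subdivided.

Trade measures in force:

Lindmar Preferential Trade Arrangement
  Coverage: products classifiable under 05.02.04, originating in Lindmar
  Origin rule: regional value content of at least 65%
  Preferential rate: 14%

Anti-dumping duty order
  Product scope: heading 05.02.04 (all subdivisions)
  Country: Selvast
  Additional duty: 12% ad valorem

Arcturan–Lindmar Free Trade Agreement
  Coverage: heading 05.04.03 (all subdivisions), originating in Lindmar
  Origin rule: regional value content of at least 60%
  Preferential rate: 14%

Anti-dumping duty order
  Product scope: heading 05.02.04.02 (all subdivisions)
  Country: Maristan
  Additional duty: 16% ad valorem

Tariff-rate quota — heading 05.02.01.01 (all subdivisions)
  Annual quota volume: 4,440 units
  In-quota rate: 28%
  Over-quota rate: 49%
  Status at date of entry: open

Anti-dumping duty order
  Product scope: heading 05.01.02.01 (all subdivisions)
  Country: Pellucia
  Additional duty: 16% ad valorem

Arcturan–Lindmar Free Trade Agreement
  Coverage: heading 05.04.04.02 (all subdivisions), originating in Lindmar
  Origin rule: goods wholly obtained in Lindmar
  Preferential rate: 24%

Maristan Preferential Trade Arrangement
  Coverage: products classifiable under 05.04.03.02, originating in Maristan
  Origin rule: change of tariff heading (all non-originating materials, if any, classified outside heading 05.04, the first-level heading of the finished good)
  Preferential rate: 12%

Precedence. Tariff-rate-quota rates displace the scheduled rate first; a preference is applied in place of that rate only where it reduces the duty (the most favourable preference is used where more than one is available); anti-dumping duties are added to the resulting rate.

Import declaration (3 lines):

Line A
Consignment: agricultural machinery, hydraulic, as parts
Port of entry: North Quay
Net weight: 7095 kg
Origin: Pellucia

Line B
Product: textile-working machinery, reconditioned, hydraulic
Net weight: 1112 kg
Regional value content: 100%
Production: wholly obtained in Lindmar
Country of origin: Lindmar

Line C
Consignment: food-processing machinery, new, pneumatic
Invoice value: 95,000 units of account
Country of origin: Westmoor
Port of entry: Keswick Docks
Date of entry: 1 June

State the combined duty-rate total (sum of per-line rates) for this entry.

Line A: agricultural → 05.03; hydraulic → 05.03.02; as parts → 05.03.02.01. Scheduled 25%. No special measure applies. → 25%.
Line B: textile-working → 05.04; hydraulic → 05.04.03; reconditioned → 05.04.03.03. Scheduled 27%. Lindmar agreement on 05.02.04: 05.04.03.03 not covered; Lindmar agreement on 05.04.03: RVC ≥ 60% → 14% available; Lindmar agreement on 05.04.04.02: 05.04.03.03 not covered; preferential 14%. → 14%.
Line C: food-processing → 05.02; pneumatic → 05.02.04; new → 05.02.04.01. Scheduled 9%. No special measure applies. → 9%.
Sum: 25% + 14% + 9% = 48%.

48%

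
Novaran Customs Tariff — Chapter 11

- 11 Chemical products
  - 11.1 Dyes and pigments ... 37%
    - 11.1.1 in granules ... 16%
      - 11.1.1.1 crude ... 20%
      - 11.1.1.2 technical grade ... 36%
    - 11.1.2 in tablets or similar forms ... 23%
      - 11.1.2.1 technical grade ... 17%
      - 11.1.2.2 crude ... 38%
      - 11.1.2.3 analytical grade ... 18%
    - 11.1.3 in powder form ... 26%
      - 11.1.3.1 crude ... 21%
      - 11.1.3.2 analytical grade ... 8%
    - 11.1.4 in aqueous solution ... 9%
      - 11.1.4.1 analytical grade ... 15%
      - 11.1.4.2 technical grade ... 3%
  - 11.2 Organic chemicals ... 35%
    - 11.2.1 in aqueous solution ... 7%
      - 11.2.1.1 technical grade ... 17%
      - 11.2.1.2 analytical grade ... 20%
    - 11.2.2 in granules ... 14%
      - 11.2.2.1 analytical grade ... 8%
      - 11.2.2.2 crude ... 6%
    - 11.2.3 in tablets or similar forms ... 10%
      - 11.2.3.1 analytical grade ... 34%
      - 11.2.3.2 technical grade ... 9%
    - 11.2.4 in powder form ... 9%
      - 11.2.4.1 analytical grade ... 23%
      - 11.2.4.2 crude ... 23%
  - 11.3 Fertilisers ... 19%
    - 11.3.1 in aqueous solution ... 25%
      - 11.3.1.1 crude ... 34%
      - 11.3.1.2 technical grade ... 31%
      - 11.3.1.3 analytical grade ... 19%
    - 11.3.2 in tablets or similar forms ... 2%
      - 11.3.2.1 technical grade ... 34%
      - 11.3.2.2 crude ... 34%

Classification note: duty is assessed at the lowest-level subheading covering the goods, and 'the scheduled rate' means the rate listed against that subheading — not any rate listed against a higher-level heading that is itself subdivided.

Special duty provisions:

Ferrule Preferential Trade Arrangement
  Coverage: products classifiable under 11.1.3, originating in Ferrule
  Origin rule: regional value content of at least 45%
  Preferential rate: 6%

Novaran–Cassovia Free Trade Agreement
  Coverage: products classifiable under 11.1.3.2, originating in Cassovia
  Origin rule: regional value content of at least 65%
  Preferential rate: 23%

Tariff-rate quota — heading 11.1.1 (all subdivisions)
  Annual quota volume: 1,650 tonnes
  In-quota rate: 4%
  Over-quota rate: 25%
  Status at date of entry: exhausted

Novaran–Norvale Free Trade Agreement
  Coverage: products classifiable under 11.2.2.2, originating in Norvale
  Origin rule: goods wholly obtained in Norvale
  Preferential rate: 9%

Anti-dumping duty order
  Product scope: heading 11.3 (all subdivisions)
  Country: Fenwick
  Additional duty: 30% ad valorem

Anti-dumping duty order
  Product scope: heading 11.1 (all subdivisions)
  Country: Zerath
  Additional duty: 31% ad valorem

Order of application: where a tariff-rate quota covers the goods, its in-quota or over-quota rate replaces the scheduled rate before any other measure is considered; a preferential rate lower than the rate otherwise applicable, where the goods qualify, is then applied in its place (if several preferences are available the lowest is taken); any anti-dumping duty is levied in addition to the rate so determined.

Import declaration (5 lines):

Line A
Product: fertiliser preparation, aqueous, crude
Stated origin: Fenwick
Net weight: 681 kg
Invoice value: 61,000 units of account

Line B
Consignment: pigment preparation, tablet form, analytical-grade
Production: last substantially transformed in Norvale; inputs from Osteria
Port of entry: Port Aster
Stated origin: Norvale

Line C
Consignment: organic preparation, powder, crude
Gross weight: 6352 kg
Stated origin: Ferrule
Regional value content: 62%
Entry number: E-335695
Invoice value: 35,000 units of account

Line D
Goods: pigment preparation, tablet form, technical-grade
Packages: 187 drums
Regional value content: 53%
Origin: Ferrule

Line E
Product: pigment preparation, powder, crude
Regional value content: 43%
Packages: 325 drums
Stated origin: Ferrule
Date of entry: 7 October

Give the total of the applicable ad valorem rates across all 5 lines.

Line A: fertiliser → 11.3; aqueous → 11.3.1; crude → 11.3.1.1. Scheduled 34%. anti-dumping (Fenwick, 11.3): +30%; total 34% + 30% = 64%. → 64%.
Line B: pigment → 11.1; tablet form → 11.1.2; analytical-grade → 11.1.2.3. Scheduled 18%. Norvale agreement on 11.2.2.2: 11.1.2.3 not covered. → 18%.
Line C: organic → 11.2; powder → 11.2.4; crude → 11.2.4.2. Scheduled 23%. Ferrule agreement on 11.1.3: 11.2.4.2 not covered. → 23%.
Line D: pigment → 11.1; tablet form → 11.1.2; technical-grade → 11.1.2.1. Scheduled 17%. Ferrule agreement on 11.1.3: 11.1.2.1 not covered. → 17%.
Line E: pigment → 11.1; powder → 11.1.3; crude → 11.1.3.1. Scheduled 21%. Ferrule agreement on 11.1.3: RVC < 45%. → 21%.
Sum: 64% + 18% + 23% + 17% + 21% = 143%.

143%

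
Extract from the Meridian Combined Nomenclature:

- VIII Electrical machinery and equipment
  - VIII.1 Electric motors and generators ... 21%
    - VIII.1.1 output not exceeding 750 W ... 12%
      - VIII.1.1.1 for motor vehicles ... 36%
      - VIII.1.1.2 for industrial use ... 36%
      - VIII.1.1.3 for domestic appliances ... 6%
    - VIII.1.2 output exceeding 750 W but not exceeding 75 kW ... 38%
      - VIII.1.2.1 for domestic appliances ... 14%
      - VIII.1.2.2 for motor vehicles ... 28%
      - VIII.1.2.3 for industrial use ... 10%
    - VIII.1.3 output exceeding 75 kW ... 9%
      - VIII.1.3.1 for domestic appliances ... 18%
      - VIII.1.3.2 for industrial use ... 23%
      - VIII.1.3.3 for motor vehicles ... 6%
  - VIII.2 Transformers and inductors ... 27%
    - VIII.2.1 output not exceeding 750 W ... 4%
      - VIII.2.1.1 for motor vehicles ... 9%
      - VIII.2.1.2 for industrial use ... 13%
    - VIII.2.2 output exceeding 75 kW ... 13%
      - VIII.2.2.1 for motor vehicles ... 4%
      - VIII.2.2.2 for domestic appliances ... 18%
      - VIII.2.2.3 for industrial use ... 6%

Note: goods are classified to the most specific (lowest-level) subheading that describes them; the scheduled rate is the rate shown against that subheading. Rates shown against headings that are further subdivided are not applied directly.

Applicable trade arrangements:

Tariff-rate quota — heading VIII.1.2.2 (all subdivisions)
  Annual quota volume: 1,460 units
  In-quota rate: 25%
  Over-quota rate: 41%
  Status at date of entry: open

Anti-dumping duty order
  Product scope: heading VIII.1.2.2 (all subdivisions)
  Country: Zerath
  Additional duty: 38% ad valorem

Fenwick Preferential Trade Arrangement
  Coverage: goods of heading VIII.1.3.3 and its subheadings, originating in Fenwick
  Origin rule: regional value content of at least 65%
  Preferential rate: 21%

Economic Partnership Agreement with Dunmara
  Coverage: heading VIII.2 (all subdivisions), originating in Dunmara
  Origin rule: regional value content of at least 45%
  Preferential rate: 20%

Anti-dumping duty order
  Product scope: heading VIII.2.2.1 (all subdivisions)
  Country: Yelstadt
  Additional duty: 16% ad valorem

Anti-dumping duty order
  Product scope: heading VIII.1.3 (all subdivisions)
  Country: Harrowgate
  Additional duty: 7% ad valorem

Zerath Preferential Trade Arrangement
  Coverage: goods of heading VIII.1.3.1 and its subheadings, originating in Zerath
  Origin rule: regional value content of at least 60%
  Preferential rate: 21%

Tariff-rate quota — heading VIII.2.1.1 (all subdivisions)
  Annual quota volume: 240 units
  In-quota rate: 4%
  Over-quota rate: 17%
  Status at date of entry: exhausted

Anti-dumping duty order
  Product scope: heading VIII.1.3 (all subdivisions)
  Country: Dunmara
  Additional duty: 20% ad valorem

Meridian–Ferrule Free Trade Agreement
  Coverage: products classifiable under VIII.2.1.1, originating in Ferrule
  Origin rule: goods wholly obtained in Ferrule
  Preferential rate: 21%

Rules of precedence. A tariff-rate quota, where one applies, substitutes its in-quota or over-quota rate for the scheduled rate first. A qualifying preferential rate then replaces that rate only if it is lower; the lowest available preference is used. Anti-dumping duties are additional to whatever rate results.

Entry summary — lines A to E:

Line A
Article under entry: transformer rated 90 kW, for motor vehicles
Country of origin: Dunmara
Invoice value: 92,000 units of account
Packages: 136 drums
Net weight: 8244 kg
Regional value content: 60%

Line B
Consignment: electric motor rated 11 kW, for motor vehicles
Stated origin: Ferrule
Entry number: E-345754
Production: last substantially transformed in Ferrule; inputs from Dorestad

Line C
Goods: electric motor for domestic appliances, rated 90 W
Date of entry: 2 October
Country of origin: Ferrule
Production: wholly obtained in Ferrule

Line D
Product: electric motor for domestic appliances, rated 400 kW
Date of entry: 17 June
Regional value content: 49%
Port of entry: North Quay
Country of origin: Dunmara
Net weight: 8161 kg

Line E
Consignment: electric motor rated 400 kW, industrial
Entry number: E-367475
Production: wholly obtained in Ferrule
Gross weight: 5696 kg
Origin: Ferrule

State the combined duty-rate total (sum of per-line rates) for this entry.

96%

Line A: transformer → VIII.2; rated 90 kW → VIII.2.2; for motor vehicles → VIII.2.2.1. Scheduled 4%. Dunmara agreement on VIII.2: RVC ≥ 45% → 20% available; preference 20% not lower than 4% → no reduction. → 4%.
Line B: electric motor → VIII.1; rated 11 kW → VIII.1.2; for motor vehicles → VIII.1.2.2. Scheduled 28%. quota on VIII.1.2.2 open → in-quota 25%; Ferrule agreement on VIII.2.1.1: VIII.1.2.2 not covered. → 25%.
Line C: electric motor → VIII.1; rated 90 W → VIII.1.1; for domestic appliances → VIII.1.1.3. Scheduled 6%. Ferrule agreement on VIII.2.1.1: VIII.1.1.3 not covered. → 6%.
Line D: electric motor → VIII.1; rated 400 kW → VIII.1.3; for domestic appliances → VIII.1.3.1. Scheduled 18%. Dunmara agreement on VIII.2: VIII.1.3.1 not covered; anti-dumping (Dunmara, VIII.1.3): +20%; total 18% + 20% = 38%. → 38%.
Line E: electric motor → VIII.1; rated 400 kW → VIII.1.3; industrial → VIII.1.3.2. Scheduled 23%. Ferrule agreement on VIII.2.1.1: VIII.1.3.2 not covered. → 23%.
Sum: 4% + 25% + 6% + 38% + 23% = 96%.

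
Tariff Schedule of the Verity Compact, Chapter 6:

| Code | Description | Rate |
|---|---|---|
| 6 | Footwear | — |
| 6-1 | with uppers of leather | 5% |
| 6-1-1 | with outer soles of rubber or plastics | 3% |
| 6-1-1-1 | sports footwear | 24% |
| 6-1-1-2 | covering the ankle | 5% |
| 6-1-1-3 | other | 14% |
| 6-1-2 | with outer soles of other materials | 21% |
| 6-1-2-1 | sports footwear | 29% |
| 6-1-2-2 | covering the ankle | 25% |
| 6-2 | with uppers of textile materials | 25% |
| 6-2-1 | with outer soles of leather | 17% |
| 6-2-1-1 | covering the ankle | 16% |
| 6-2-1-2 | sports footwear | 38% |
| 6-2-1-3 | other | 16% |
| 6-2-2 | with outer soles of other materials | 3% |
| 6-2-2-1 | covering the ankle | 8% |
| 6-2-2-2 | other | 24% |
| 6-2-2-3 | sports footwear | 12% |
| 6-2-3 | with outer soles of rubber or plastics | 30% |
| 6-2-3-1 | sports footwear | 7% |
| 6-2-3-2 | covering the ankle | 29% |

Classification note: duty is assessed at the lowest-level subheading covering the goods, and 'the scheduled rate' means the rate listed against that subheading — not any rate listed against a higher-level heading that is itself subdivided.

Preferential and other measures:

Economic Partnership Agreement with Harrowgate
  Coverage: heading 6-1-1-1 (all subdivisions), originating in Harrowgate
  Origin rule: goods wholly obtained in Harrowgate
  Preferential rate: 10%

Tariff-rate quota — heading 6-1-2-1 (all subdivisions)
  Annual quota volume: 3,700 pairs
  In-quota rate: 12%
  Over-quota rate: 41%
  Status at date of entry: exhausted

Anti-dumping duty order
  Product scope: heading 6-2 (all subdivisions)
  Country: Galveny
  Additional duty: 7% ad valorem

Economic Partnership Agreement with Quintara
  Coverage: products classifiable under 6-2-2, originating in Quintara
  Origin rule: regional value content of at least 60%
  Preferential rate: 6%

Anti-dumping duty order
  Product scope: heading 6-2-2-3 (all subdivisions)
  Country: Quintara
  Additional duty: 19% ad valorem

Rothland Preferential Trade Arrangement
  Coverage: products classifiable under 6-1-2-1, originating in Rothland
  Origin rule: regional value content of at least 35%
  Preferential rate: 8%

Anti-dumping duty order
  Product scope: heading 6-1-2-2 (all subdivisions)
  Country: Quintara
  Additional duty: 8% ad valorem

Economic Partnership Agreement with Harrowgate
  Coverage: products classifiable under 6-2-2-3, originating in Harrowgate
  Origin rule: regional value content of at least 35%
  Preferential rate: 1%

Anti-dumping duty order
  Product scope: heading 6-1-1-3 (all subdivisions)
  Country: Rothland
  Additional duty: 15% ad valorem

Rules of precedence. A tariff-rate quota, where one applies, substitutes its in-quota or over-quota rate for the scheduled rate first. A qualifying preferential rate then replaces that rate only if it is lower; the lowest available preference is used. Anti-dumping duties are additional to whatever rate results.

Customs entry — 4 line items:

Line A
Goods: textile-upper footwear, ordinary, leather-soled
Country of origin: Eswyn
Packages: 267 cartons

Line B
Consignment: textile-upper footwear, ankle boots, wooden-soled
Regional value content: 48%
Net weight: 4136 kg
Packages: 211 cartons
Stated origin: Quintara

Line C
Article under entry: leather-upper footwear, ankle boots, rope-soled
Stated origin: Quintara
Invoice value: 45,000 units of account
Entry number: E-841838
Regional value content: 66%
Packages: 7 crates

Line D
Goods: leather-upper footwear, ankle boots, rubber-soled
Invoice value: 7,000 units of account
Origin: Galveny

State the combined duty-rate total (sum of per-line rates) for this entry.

Line A: textile-upper → 6-2; leather-soled → 6-2-1; ordinary → 6-2-1-3. Scheduled 16%. No special measure applies. → 16%.
Line B: textile-upper → 6-2; wooden-soled → 6-2-2; ankle boots → 6-2-2-1. Scheduled 8%. Quintara agreement on 6-2-2: RVC < 60%. → 8%.
Line C: leather-upper → 6-1; rope-soled → 6-1-2; ankle boots → 6-1-2-2. Scheduled 25%. Quintara agreement on 6-2-2: 6-1-2-2 not covered; anti-dumping (Quintara, 6-1-2-2): +8%; total 25% + 8% = 33%. → 33%.
Line D: leather-upper → 6-1; rubber-soled → 6-1-1; ankle boots → 6-1-1-2. Scheduled 5%. No special measure applies. → 5%.
Sum: 16% + 8% + 33% + 5% = 62%.

62%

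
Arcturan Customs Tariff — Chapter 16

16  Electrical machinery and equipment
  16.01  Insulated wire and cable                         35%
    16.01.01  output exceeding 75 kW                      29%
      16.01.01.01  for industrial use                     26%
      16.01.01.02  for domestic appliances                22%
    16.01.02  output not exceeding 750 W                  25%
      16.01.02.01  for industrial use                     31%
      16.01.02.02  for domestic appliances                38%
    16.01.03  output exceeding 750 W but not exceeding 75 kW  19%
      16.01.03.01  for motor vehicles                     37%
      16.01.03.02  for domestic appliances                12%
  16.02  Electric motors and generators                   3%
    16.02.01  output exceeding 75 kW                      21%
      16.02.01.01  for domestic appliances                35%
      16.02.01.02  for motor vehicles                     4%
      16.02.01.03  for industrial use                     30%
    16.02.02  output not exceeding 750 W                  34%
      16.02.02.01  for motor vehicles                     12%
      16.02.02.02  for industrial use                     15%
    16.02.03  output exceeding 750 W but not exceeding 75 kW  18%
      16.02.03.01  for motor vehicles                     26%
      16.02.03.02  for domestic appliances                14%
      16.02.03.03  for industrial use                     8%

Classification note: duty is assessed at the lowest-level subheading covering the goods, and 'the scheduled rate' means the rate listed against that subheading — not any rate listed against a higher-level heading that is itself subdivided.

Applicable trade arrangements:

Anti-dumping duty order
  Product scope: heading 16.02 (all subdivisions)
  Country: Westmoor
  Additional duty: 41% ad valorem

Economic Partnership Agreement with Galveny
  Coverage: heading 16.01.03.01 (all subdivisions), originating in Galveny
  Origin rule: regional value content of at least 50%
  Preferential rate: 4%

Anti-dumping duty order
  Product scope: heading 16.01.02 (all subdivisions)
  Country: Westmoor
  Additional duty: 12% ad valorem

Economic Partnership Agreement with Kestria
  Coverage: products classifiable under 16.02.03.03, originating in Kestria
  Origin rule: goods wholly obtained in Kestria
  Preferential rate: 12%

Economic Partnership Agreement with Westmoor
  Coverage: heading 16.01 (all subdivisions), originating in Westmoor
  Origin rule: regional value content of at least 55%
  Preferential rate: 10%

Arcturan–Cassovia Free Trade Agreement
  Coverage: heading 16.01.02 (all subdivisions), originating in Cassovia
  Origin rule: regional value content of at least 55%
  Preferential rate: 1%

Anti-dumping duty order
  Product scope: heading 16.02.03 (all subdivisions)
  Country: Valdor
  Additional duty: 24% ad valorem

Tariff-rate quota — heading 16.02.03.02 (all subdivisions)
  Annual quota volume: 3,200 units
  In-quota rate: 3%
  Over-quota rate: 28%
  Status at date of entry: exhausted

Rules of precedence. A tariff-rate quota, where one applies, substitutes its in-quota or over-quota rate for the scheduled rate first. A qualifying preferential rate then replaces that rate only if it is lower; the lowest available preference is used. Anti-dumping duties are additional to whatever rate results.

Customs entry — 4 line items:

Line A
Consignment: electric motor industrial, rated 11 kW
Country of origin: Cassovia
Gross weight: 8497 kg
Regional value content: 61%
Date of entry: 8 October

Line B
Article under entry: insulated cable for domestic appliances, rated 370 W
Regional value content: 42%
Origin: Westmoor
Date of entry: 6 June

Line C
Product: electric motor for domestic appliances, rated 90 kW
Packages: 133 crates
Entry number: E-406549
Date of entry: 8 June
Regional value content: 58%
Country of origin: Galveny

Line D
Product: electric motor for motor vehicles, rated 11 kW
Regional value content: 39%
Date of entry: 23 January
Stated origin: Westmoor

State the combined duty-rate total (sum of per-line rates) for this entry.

Line A: electric motor → 16.02; rated 11 kW → 16.02.03; industrial → 16.02.03.03. Scheduled 8%. Cassovia agreement on 16.01.02: 16.02.03.03 not covered. → 8%.
Line B: insulated cable → 16.01; rated 370 W → 16.01.02; for domestic appliances → 16.01.02.02. Scheduled 38%. Westmoor agreement on 16.01: RVC < 55%; anti-dumping (Westmoor, 16.01.02): +12%; total 38% + 12% = 50%. → 50%.
Line C: electric motor → 16.02; rated 90 kW → 16.02.01; for domestic appliances → 16.02.01.01. Scheduled 35%. Galveny agreement on 16.01.03.01: 16.02.01.01 not covered. → 35%.
Line D: electric motor → 16.02; rated 11 kW → 16.02.03; for motor vehicles → 16.02.03.01. Scheduled 26%. Westmoor agreement on 16.01: 16.02.03.01 not covered; anti-dumping (Westmoor, 16.02): +41%; total 26% + 41% = 67%. → 67%.
Sum: 8% + 50% + 35% + 67% = 160%.

160%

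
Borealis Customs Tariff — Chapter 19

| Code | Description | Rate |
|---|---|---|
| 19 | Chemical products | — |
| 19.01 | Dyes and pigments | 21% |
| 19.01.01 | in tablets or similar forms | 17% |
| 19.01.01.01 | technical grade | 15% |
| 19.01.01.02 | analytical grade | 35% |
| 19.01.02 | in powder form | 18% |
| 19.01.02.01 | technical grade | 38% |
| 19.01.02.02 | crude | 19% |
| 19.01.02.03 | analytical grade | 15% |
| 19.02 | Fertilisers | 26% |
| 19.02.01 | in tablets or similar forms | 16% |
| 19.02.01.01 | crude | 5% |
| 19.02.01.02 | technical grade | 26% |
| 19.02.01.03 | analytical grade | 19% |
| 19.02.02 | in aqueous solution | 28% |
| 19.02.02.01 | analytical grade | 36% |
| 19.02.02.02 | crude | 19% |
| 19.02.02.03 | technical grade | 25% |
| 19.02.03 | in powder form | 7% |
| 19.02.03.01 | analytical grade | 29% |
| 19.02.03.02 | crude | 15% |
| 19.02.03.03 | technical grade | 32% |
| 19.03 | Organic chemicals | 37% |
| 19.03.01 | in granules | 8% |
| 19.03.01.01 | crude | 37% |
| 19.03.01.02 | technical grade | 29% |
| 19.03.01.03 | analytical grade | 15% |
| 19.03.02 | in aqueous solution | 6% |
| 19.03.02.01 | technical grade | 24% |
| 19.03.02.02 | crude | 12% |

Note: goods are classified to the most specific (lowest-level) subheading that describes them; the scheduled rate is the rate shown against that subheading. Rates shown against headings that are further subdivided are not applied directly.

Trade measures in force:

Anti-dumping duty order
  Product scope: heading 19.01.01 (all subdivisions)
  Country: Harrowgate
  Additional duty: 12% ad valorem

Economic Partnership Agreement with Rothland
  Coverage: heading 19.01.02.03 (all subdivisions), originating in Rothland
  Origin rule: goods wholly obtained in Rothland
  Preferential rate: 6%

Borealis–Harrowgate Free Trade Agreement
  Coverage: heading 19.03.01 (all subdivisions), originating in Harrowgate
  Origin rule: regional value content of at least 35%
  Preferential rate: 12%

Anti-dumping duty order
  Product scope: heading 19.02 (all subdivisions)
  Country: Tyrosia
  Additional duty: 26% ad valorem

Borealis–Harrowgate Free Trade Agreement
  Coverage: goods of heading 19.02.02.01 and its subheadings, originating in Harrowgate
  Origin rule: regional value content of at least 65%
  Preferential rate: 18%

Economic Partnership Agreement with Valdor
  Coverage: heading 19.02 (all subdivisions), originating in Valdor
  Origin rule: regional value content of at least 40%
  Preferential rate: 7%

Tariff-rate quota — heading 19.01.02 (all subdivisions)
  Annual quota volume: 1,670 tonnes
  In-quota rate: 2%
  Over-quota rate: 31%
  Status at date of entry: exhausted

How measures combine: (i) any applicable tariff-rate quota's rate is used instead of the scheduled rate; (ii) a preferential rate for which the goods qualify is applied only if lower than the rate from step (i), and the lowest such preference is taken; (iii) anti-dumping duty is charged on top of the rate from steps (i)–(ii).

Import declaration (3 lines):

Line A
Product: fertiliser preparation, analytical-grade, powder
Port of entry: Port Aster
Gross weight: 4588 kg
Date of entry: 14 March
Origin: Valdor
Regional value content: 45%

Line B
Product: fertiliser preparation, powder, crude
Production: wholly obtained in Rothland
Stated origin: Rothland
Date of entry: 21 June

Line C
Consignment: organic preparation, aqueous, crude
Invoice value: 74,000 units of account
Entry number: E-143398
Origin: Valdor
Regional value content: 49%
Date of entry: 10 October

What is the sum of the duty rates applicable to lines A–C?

Line A: fertiliser → 19.02; powder → 19.02.03; analytical-grade → 19.02.03.01. Scheduled 29%. Valdor agreement on 19.02: RVC ≥ 40% → 7% available; preferential 7%. → 7%.
Line B: fertiliser → 19.02; powder → 19.02.03; crude → 19.02.03.02. Scheduled 15%. Rothland agreement on 19.01.02.03: 19.02.03.02 not covered. → 15%.
Line C: organic → 19.03; aqueous → 19.03.02; crude → 19.03.02.02. Scheduled 12%. Valdor agreement on 19.02: 19.03.02.02 not covered. → 12%.
Sum: 7% + 15% + 12% = 34%.

34%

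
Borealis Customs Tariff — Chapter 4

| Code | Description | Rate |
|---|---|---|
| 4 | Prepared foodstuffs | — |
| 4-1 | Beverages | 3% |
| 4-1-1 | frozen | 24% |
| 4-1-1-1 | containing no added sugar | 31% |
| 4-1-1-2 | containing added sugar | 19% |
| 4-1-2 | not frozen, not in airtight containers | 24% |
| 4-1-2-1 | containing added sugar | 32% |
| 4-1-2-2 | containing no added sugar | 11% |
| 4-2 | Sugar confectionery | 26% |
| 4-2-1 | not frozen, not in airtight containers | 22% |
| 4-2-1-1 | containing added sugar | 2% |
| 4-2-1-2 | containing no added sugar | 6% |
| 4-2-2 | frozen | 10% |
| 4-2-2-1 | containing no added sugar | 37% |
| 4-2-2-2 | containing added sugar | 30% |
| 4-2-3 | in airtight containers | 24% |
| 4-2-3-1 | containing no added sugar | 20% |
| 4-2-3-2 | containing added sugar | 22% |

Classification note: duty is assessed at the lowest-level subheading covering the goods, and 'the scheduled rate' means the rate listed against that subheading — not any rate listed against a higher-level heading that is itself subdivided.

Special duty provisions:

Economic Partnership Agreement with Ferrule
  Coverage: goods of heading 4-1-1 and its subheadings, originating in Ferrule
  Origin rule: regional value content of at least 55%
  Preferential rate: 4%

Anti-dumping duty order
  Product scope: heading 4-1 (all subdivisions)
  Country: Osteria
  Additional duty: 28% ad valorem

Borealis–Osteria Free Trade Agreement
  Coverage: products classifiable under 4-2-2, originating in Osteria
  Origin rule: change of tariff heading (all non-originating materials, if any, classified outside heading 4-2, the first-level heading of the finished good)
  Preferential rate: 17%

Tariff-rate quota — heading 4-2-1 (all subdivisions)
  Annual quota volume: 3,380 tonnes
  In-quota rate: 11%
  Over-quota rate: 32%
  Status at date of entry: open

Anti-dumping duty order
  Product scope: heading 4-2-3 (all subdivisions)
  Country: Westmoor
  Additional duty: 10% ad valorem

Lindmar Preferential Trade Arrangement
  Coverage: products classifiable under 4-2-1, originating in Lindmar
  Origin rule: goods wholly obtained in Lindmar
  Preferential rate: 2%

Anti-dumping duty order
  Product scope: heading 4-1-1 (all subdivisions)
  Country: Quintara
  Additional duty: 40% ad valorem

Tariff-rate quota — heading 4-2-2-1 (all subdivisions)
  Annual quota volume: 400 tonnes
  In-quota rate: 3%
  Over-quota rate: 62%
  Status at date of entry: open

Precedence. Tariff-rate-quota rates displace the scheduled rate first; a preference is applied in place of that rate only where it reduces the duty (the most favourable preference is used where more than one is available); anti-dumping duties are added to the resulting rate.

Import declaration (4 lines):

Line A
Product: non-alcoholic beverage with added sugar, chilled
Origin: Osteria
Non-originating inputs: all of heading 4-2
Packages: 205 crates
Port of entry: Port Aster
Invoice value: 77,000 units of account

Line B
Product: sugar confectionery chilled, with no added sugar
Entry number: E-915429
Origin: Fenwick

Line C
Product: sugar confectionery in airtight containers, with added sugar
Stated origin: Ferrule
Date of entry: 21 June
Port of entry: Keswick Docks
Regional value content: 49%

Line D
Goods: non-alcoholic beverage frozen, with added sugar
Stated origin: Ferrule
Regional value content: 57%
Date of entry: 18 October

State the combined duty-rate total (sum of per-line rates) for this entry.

Line A: non-alcoholic beverage → 4-1; chilled → 4-1-2; with added sugar → 4-1-2-1. Scheduled 32%. Osteria agreement on 4-2-2: 4-1-2-1 not covered; anti-dumping (Osteria, 4-1): +28%; total 32% + 28% = 60%. → 60%.
Line B: sugar confectionery → 4-2; chilled → 4-2-1; with no added sugar → 4-2-1-2. Scheduled 6%. quota on 4-2-1 open → in-quota 11%. → 11%.
Line C: sugar confectionery → 4-2; in airtight containers → 4-2-3; with added sugar → 4-2-3-2. Scheduled 22%. Ferrule agreement on 4-1-1: 4-2-3-2 not covered. → 22%.
Line D: non-alcoholic beverage → 4-1; frozen → 4-1-1; with added sugar → 4-1-1-2. Scheduled 19%. Ferrule agreement on 4-1-1: RVC ≥ 55% → 4% available; preferential 4%. → 4%.
Sum: 60% + 11% + 22% + 4% = 97%.

97%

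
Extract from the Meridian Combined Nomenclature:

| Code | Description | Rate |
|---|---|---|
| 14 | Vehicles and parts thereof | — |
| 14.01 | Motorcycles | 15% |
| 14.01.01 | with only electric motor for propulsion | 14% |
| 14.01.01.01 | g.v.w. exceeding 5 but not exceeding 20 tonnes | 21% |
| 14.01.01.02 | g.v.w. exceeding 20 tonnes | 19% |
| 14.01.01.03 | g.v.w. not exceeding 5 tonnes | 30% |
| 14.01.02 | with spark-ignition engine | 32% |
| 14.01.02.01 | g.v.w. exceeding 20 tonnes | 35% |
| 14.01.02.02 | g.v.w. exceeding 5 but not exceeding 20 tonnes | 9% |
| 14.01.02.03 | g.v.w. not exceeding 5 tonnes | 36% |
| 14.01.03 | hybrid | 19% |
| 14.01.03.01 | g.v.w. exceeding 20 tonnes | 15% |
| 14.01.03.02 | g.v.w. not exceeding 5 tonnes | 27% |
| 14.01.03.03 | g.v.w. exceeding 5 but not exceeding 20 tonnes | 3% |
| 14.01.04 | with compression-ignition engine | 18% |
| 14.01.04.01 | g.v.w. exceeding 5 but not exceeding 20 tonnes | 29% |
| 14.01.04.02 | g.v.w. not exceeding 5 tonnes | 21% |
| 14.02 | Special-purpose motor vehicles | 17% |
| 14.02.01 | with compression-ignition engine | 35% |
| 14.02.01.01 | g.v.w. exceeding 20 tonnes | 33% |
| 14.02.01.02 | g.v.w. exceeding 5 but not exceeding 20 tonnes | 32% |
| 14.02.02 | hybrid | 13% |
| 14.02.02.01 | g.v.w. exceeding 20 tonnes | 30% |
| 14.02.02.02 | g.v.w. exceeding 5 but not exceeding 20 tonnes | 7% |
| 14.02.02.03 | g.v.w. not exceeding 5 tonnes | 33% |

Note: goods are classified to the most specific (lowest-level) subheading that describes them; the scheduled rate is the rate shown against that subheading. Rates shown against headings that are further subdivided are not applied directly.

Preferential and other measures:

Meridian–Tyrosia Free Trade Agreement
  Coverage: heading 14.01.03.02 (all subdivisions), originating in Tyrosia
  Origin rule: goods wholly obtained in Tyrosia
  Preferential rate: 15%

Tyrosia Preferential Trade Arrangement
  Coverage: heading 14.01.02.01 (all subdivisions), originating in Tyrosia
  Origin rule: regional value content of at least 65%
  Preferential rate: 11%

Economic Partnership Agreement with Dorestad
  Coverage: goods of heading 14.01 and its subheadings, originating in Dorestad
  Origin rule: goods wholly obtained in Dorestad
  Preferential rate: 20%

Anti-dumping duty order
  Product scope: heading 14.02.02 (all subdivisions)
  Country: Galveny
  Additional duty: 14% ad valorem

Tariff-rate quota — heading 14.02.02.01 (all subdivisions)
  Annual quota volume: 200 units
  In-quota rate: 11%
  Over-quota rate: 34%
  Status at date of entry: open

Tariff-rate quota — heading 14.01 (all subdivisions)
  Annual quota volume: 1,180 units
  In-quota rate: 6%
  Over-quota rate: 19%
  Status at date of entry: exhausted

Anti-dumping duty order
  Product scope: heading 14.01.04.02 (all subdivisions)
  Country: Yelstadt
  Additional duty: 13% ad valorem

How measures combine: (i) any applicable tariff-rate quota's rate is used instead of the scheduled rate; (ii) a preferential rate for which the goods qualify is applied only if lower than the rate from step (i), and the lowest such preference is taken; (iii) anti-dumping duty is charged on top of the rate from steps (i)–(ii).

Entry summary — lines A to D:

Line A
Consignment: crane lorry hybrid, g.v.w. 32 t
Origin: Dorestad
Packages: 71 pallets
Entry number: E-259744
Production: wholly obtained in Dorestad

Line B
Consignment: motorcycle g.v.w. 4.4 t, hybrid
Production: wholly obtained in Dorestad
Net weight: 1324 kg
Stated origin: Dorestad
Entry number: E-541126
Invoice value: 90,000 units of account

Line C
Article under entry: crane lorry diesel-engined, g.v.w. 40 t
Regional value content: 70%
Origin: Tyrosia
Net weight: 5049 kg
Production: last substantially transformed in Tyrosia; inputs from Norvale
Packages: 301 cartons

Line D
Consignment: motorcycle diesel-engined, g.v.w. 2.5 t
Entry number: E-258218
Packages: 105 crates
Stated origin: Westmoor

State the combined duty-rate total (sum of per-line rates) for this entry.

Line A: crane lorry → 14.02; hybrid → 14.02.02; g.v.w. 32 t → 14.02.02.01. Scheduled 30%. quota on 14.02.02.01 open → in-quota 11%; Dorestad agreement on 14.01: 14.02.02.01 not covered. → 11%.
Line B: motorcycle → 14.01; hybrid → 14.01.03; g.v.w. 4.4 t → 14.01.03.02. Scheduled 27%. quota on 14.01 exhausted → over-quota 19%; Dorestad agreement on 14.01: wholly obtained → 20% available; preference 20% not lower than 19% → no reduction. → 19%.
Line C: crane lorry → 14.02; diesel-engined → 14.02.01; g.v.w. 40 t → 14.02.01.01. Scheduled 33%. Tyrosia agreement on 14.01.03.02: 14.02.01.01 not covered; Tyrosia agreement on 14.01.02.01: 14.02.01.01 not covered. → 33%.
Line D: motorcycle → 14.01; diesel-engined → 14.01.04; g.v.w. 2.5 t → 14.01.04.02. Scheduled 21%. quota on 14.01 exhausted → over-quota 19%. → 19%.
Sum: 11% + 19% + 33% + 19% = 82%.

82%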